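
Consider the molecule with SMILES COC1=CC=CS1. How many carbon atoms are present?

Count every carbon token in the SMILES (each C, including those in ring-closure positions and inside branches).
Carbon count: 5.

5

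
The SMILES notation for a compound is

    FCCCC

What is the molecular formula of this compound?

Walk through each heavy atom and fill implicit hydrogens from standard valence (C 4, N 3, O 2, S 2, halogen 1):
  atom 1: F (halogen, monovalent) → 0 H
  atom 2: C, bond orders sum to 2 (valence 4) → 2 H
  atom 3: C, bond orders sum to 2 (valence 4) → 2 H
  atom 4: C, bond orders sum to 2 (valence 4) → 2 H
  atom 5: C, bond orders sum to 1 (valence 4) → 3 H
Totals → C:4, H:9, F:1.

C4H9F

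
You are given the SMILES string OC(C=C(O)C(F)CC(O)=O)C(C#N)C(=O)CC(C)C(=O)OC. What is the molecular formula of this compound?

C14H18FNO7

Walk through each heavy atom and fill implicit hydrogens from standard valence (C 4, N 3, O 2, S 2, halogen 1):
  atom 1: O, bond orders sum to 1 (valence 2) → 1 H
  atom 2: C, bond orders sum to 3 (valence 4) → 1 H
  atom 3: C, bond orders sum to 3 (valence 4) → 1 H
  atom 4: C, bond orders sum to 4 (valence 4) → 0 H
  atom 5: O, bond orders sum to 1 (valence 2) → 1 H
  atom 6: C, bond orders sum to 3 (valence 4) → 1 H
  atom 7: F (halogen, monovalent) → 0 H
  atom 8: C, bond orders sum to 2 (valence 4) → 2 H
  atom 9: C, bond orders sum to 4 (valence 4) → 0 H
  atom 10: O, bond orders sum to 1 (valence 2) → 1 H
  atom 11: O, bond orders sum to 2 (valence 2) → 0 H
  atom 12: C, bond orders sum to 3 (valence 4) → 1 H
  atom 13: C, bond orders sum to 4 (valence 4) → 0 H
  atom 14: N, bond orders sum to 3 (valence 3) → 0 H
  atom 15: C, bond orders sum to 4 (valence 4) → 0 H
  atom 16: O, bond orders sum to 2 (valence 2) → 0 H
  atom 17: C, bond orders sum to 2 (valence 4) → 2 H
  atom 18: C, bond orders sum to 3 (valence 4) → 1 H
  atom 19: C, bond orders sum to 1 (valence 4) → 3 H
  atom 20: C, bond orders sum to 4 (valence 4) → 0 H
  atom 21: O, bond orders sum to 2 (valence 2) → 0 H
  atom 22: O, bond orders sum to 2 (valence 2) → 0 H
  atom 23: C, bond orders sum to 1 (valence 4) → 3 H
Totals → C:14, H:18, F:1, N:1, O:7.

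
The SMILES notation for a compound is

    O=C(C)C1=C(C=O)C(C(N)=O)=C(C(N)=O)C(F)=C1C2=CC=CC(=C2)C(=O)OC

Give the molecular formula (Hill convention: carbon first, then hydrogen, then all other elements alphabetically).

C19H15FN2O6

Walk through each heavy atom and fill implicit hydrogens from standard valence (C 4, N 3, O 2, S 2, halogen 1):
  atom 1: O, bond orders sum to 2 (valence 2) → 0 H
  atom 2: C, bond orders sum to 4 (valence 4) → 0 H
  atom 3: C, bond orders sum to 1 (valence 4) → 3 H
  atom 4: C, bond orders sum to 4 (valence 4) → 0 H
  atom 5: C, bond orders sum to 4 (valence 4) → 0 H
  atom 6: C, bond orders sum to 3 (valence 4) → 1 H
  atom 7: O, bond orders sum to 2 (valence 2) → 0 H
  atom 8: C, bond orders sum to 4 (valence 4) → 0 H
  atom 9: C, bond orders sum to 4 (valence 4) → 0 H
  atom 10: N, bond orders sum to 1 (valence 3) → 2 H
  atom 11: O, bond orders sum to 2 (valence 2) → 0 H
  atom 12: C, bond orders sum to 4 (valence 4) → 0 H
  atom 13: C, bond orders sum to 4 (valence 4) → 0 H
  atom 14: N, bond orders sum to 1 (valence 3) → 2 H
  atom 15: O, bond orders sum to 2 (valence 2) → 0 H
  atom 16: C, bond orders sum to 4 (valence 4) → 0 H
  atom 17: F (halogen, monovalent) → 0 H
  atom 18: C, bond orders sum to 4 (valence 4) → 0 H
  atom 19: C, bond orders sum to 4 (valence 4) → 0 H
  atom 20: C, bond orders sum to 3 (valence 4) → 1 H
  atom 21: C, bond orders sum to 3 (valence 4) → 1 H
  atom 22: C, bond orders sum to 3 (valence 4) → 1 H
  atom 23: C, bond orders sum to 4 (valence 4) → 0 H
  atom 24: C, bond orders sum to 3 (valence 4) → 1 H
  atom 25: C, bond orders sum to 4 (valence 4) → 0 H
  atom 26: O, bond orders sum to 2 (valence 2) → 0 H
  atom 27: O, bond orders sum to 2 (valence 2) → 0 H
  atom 28: C, bond orders sum to 1 (valence 4) → 3 H
Totals → C:19, H:15, F:1, N:2, O:6.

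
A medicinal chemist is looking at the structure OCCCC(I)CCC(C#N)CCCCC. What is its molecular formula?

C13H24INO

Walk through each heavy atom and fill implicit hydrogens from standard valence (C 4, N 3, O 2, S 2, halogen 1):
  atom 1: O, bond orders sum to 1 (valence 2) → 1 H
  atom 2: C, bond orders sum to 2 (valence 4) → 2 H
  atom 3: C, bond orders sum to 2 (valence 4) → 2 H
  atom 4: C, bond orders sum to 2 (valence 4) → 2 H
  atom 5: C, bond orders sum to 3 (valence 4) → 1 H
  atom 6: I (halogen, monovalent) → 0 H
  atom 7: C, bond orders sum to 2 (valence 4) → 2 H
  atom 8: C, bond orders sum to 2 (valence 4) → 2 H
  atom 9: C, bond orders sum to 3 (valence 4) → 1 H
  atom 10: C, bond orders sum to 4 (valence 4) → 0 H
  atom 11: N, bond orders sum to 3 (valence 3) → 0 H
  atom 12: C, bond orders sum to 2 (valence 4) → 2 H
  atom 13: C, bond orders sum to 2 (valence 4) → 2 H
  atom 14: C, bond orders sum to 2 (valence 4) → 2 H
  atom 15: C, bond orders sum to 2 (valence 4) → 2 H
  atom 16: C, bond orders sum to 1 (valence 4) → 3 H
Totals → C:13, H:24, I:1, N:1, O:1.
In Hill order: C13H24INO.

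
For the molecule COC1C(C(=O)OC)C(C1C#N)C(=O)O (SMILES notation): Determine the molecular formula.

Walk through each heavy atom and fill implicit hydrogens from standard valence (C 4, N 3, O 2, S 2, halogen 1):
  atom 1: C, bond orders sum to 1 (valence 4) → 3 H
  atom 2: O, bond orders sum to 2 (valence 2) → 0 H
  atom 3: C, bond orders sum to 3 (valence 4) → 1 H
  atom 4: C, bond orders sum to 3 (valence 4) → 1 H
  atom 5: C, bond orders sum to 4 (valence 4) → 0 H
  atom 6: O, bond orders sum to 2 (valence 2) → 0 H
  atom 7: O, bond orders sum to 2 (valence 2) → 0 H
  atom 8: C, bond orders sum to 1 (valence 4) → 3 H
  atom 9: C, bond orders sum to 3 (valence 4) → 1 H
  atom 10: C, bond orders sum to 3 (valence 4) → 1 H
  atom 11: C, bond orders sum to 4 (valence 4) → 0 H
  atom 12: N, bond orders sum to 3 (valence 3) → 0 H
  atom 13: C, bond orders sum to 4 (valence 4) → 0 H
  atom 14: O, bond orders sum to 2 (valence 2) → 0 H
  atom 15: O, bond orders sum to 1 (valence 2) → 1 H
Totals → C:9, H:11, N:1, O:5.
In Hill order: C9H11NO5.

C9H11NO5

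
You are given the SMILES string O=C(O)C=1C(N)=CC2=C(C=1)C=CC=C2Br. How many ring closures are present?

2

In SMILES, each pair of matching ring-closure digits denotes one ring-closing bond; the number of such bonds equals the number of independent rings.
Ring-closure bonds here: 2.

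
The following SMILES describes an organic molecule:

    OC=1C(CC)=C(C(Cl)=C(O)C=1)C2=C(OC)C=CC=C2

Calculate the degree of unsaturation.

8

Degree of unsaturation = (number of rings) + (number of π bonds).
Ring closures in the SMILES: 2.
π bonds: 6 double bonds (each 1 DoU) → 6 DoU from unsaturation.
Total DoU = 2 + 6 = 8.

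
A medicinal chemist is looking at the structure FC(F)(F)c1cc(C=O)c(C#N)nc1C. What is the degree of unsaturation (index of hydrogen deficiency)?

7

Molecular formula: C9H5F3N2O.
DoU = (2C + 2 + N − H − X) / 2, where X is the halogen count and O/S are ignored.
    = (2·9 + 2 + 2 − 5 − 3) / 2 = 14 / 2 = 7.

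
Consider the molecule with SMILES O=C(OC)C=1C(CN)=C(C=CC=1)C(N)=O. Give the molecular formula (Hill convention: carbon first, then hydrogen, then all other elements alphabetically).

C10H12N2O3

Walk through each heavy atom and fill implicit hydrogens from standard valence (C 4, N 3, O 2, S 2, halogen 1):
  atom 1: O, bond orders sum to 2 (valence 2) → 0 H
  atom 2: C, bond orders sum to 4 (valence 4) → 0 H
  atom 3: O, bond orders sum to 2 (valence 2) → 0 H
  atom 4: C, bond orders sum to 1 (valence 4) → 3 H
  atom 5: C, bond orders sum to 4 (valence 4) → 0 H
  atom 6: C, bond orders sum to 4 (valence 4) → 0 H
  atom 7: C, bond orders sum to 2 (valence 4) → 2 H
  atom 8: N, bond orders sum to 1 (valence 3) → 2 H
  atom 9: C, bond orders sum to 4 (valence 4) → 0 H
  atom 10: C, bond orders sum to 3 (valence 4) → 1 H
  atom 11: C, bond orders sum to 3 (valence 4) → 1 H
  atom 12: C, bond orders sum to 3 (valence 4) → 1 H
  atom 13: C, bond orders sum to 4 (valence 4) → 0 H
  atom 14: N, bond orders sum to 1 (valence 3) → 2 H
  atom 15: O, bond orders sum to 2 (valence 2) → 0 H
Totals → C:10, H:12, N:2, O:3.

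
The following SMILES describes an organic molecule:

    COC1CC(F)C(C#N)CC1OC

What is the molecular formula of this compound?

C9H14FNO2

Walk through each heavy atom and fill implicit hydrogens from standard valence (C 4, N 3, O 2, S 2, halogen 1):
  atom 1: C, bond orders sum to 1 (valence 4) → 3 H
  atom 2: O, bond orders sum to 2 (valence 2) → 0 H
  atom 3: C, bond orders sum to 3 (valence 4) → 1 H
  atom 4: C, bond orders sum to 2 (valence 4) → 2 H
  atom 5: C, bond orders sum to 3 (valence 4) → 1 H
  atom 6: F (halogen, monovalent) → 0 H
  atom 7: C, bond orders sum to 3 (valence 4) → 1 H
  atom 8: C, bond orders sum to 4 (valence 4) → 0 H
  atom 9: N, bond orders sum to 3 (valence 3) → 0 H
  atom 10: C, bond orders sum to 2 (valence 4) → 2 H
  atom 11: C, bond orders sum to 3 (valence 4) → 1 H
  atom 12: O, bond orders sum to 2 (valence 2) → 0 H
  atom 13: C, bond orders sum to 1 (valence 4) → 3 H
Totals → C:9, H:14, F:1, N:1, O:2.
In Hill order: C9H14FNO2.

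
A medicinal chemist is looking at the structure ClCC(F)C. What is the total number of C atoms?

3

Count every carbon token in the SMILES (each C, including those in ring-closure positions and inside branches).
Carbon count: 3.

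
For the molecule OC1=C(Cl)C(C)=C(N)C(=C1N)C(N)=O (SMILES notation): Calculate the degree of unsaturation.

5

Degree of unsaturation = (number of rings) + (number of π bonds).
Ring closures in the SMILES: 1.
π bonds: 4 double bonds (each 1 DoU) → 4 DoU from unsaturation.
Total DoU = 1 + 4 = 5.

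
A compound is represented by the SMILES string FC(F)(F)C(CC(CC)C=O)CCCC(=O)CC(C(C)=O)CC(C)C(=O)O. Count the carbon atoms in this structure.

19

Count every carbon token in the SMILES (each C, including those in ring-closure positions and inside branches).
Carbon count: 19.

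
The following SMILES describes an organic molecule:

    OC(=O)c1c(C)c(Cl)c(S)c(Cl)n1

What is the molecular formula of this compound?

C7H5Cl2NO2S

Walk through each heavy atom and fill implicit hydrogens from standard valence (C 4, N 3, O 2, S 2, halogen 1); for lowercase aromatic atoms, an aromatic c carries 1 H when it has two neighbours and 0 H with three, and aromatic n carries 0 H:
  atom 1: O, bond orders sum to 1 (valence 2) → 1 H
  atom 2: C, bond orders sum to 4 (valence 4) → 0 H
  atom 3: O, bond orders sum to 2 (valence 2) → 0 H
  atom 4: aromatic c, 3 neighbours → 0 H
  atom 5: aromatic c, 3 neighbours → 0 H
  atom 6: C, bond orders sum to 1 (valence 4) → 3 H
  atom 7: aromatic c, 3 neighbours → 0 H
  atom 8: Cl (halogen, monovalent) → 0 H
  atom 9: aromatic c, 3 neighbours → 0 H
  atom 10: S, bond orders sum to 1 (valence 2) → 1 H
  atom 11: aromatic c, 3 neighbours → 0 H
  atom 12: Cl (halogen, monovalent) → 0 H
  atom 13: aromatic n, 2 neighbours → 0 H
Totals → C:7, H:5, Cl:2, N:1, O:2, S:1.
In Hill order: C7H5Cl2NO2S.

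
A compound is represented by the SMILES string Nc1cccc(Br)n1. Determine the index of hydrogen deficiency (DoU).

Molecular formula: C5H5BrN2.
DoU = (2C + 2 + N − H − X) / 2, where X is the halogen count and O/S are ignored.
    = (2·5 + 2 + 2 − 5 − 1) / 2 = 8 / 2 = 4.

4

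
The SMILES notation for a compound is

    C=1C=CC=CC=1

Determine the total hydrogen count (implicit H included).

Walk through each heavy atom and fill implicit hydrogens from standard valence (C 4, N 3, O 2, S 2, halogen 1):
  atom 1: C, bond orders sum to 3 (valence 4) → 1 H
  atom 2: C, bond orders sum to 3 (valence 4) → 1 H
  atom 3: C, bond orders sum to 3 (valence 4) → 1 H
  atom 4: C, bond orders sum to 3 (valence 4) → 1 H
  atom 5: C, bond orders sum to 3 (valence 4) → 1 H
  atom 6: C, bond orders sum to 3 (valence 4) → 1 H
Total hydrogens: 6.

6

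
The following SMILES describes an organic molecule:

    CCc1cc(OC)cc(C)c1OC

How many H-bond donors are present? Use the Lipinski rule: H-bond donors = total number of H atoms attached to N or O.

0

Donors: find every N or O and count the H atoms it carries.
  atom 6 (O): bond orders sum to 2 → 0 H
  atom 12 (O): bond orders sum to 2 → 0 H
Lipinski HBD = 0.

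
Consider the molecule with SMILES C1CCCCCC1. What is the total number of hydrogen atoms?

Walk through each heavy atom and fill implicit hydrogens from standard valence (C 4, N 3, O 2, S 2, halogen 1):
  atom 1: C, bond orders sum to 2 (valence 4) → 2 H
  atom 2: C, bond orders sum to 2 (valence 4) → 2 H
  atom 3: C, bond orders sum to 2 (valence 4) → 2 H
  atom 4: C, bond orders sum to 2 (valence 4) → 2 H
  atom 5: C, bond orders sum to 2 (valence 4) → 2 H
  atom 6: C, bond orders sum to 2 (valence 4) → 2 H
  atom 7: C, bond orders sum to 2 (valence 4) → 2 H
Total hydrogens: 14.

14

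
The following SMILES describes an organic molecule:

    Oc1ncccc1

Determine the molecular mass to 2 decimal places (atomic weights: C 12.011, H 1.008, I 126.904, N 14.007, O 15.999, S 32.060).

95.10 g/mol

First, the molecular formula is C5H5NO (counting implicit H from valence).
  C: 5 × 12.011 = 60.055
  H: 5 × 1.008 = 5.040
  N: 1 × 14.007 = 14.007
  O: 1 × 15.999 = 15.999
Sum: 5×12.011 + 5×1.008 + 1×14.007 + 1×15.999 = 95.101 → 95.10 g/mol.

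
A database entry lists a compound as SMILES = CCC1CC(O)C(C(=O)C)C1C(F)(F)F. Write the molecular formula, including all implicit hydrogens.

C10H15F3O2

Walk through each heavy atom and fill implicit hydrogens from standard valence (C 4, N 3, O 2, S 2, halogen 1):
  atom 1: C, bond orders sum to 1 (valence 4) → 3 H
  atom 2: C, bond orders sum to 2 (valence 4) → 2 H
  atom 3: C, bond orders sum to 3 (valence 4) → 1 H
  atom 4: C, bond orders sum to 2 (valence 4) → 2 H
  atom 5: C, bond orders sum to 3 (valence 4) → 1 H
  atom 6: O, bond orders sum to 1 (valence 2) → 1 H
  atom 7: C, bond orders sum to 3 (valence 4) → 1 H
  atom 8: C, bond orders sum to 4 (valence 4) → 0 H
  atom 9: O, bond orders sum to 2 (valence 2) → 0 H
  atom 10: C, bond orders sum to 1 (valence 4) → 3 H
  atom 11: C, bond orders sum to 3 (valence 4) → 1 H
  atom 12: C, bond orders sum to 4 (valence 4) → 0 H
  atom 13: F (halogen, monovalent) → 0 H
  atom 14: F (halogen, monovalent) → 0 H
  atom 15: F (halogen, monovalent) → 0 H
Totals → C:10, H:15, F:3, O:2.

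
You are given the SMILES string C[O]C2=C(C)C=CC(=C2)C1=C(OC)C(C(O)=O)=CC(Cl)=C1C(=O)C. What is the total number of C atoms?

Count every carbon token in the SMILES (each C, including those in ring-closure positions and inside branches).
Carbon count: 18.

18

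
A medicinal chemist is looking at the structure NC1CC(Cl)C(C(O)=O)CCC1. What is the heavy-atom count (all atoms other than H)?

Every atom symbol written in the SMILES (organic subset) is one heavy atom; implicit H are not written.
Heavy atoms by element → C:8, Cl:1, N:1, O:2.
Total: 12.

12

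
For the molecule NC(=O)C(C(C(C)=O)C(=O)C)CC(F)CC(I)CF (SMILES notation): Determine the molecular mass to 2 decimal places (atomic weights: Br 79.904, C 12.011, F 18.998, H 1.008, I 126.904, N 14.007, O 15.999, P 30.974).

389.18 g/mol

First, the molecular formula is C12H18F2INO3 (counting implicit H from valence).
  C: 12 × 12.011 = 144.132
  F: 2 × 18.998 = 37.996
  H: 18 × 1.008 = 18.144
  I: 1 × 126.904 = 126.904
  N: 1 × 14.007 = 14.007
  O: 3 × 15.999 = 47.997
Sum: 12×12.011 + 2×18.998 + 18×1.008 + 1×126.904 + 1×14.007 + 3×15.999 = 389.180 → 389.18 g/mol.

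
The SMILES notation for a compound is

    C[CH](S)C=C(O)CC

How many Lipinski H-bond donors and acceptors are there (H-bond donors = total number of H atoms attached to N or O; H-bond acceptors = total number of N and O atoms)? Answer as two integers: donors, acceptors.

1, 1

Donors: find every N or O and count the H atoms it carries.
  atom 6 (O): bond orders sum to 1 → 1 H
Lipinski HBD = 1.
Acceptors: N atoms = 0, O atoms = 1 → HBA = 1.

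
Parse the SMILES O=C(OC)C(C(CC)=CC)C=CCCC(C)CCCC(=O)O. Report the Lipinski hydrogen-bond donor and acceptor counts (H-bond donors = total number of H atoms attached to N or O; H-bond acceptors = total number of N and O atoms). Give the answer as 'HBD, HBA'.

Donors: find every N or O and count the H atoms it carries.
  atom 1 (O): bond orders sum to 2 → 0 H
  atom 3 (O): bond orders sum to 2 → 0 H
  atom 21 (O): bond orders sum to 2 → 0 H
  atom 22 (O): bond orders sum to 1 → 1 H
Lipinski HBD = 1.
Acceptors: N atoms = 0, O atoms = 4 → HBA = 4.

1, 4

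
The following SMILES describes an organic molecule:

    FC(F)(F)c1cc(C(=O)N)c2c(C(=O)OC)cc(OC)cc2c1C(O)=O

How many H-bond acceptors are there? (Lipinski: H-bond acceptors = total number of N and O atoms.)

7

N atoms: 1; O atoms: 6.
Lipinski HBA = 1 + 6 = 7.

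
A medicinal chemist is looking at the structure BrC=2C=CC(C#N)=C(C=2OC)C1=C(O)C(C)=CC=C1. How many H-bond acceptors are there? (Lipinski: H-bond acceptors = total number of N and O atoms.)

N atoms: 1; O atoms: 2.
Lipinski HBA = 1 + 2 = 3.

3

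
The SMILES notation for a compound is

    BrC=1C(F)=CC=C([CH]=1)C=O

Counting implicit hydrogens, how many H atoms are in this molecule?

4

Walk through each heavy atom and fill implicit hydrogens from standard valence (C 4, N 3, O 2, S 2, halogen 1):
  atom 1: Br (halogen, monovalent) → 0 H
  atom 2: C, bond orders sum to 4 (valence 4) → 0 H
  atom 3: C, bond orders sum to 4 (valence 4) → 0 H
  atom 4: F (halogen, monovalent) → 0 H
  atom 5: C, bond orders sum to 3 (valence 4) → 1 H
  atom 6: C, bond orders sum to 3 (valence 4) → 1 H
  atom 7: C, bond orders sum to 4 (valence 4) → 0 H
  atom 8: C with explicit H count 1
  atom 9: C, bond orders sum to 3 (valence 4) → 1 H
  atom 10: O, bond orders sum to 2 (valence 2) → 0 H
Total hydrogens: 4.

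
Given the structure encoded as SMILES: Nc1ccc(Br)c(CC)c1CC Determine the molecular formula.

Walk through each heavy atom and fill implicit hydrogens from standard valence (C 4, N 3, O 2, S 2, halogen 1); for lowercase aromatic atoms, an aromatic c carries 1 H when it has two neighbours and 0 H with three, and aromatic n carries 0 H:
  atom 1: N, bond orders sum to 1 (valence 3) → 2 H
  atom 2: aromatic c, 3 neighbours → 0 H
  atom 3: aromatic c, 2 neighbours → 1 H
  atom 4: aromatic c, 2 neighbours → 1 H
  atom 5: aromatic c, 3 neighbours → 0 H
  atom 6: Br (halogen, monovalent) → 0 H
  atom 7: aromatic c, 3 neighbours → 0 H
  atom 8: C, bond orders sum to 2 (valence 4) → 2 H
  atom 9: C, bond orders sum to 1 (valence 4) → 3 H
  atom 10: aromatic c, 3 neighbours → 0 H
  atom 11: C, bond orders sum to 2 (valence 4) → 2 H
  atom 12: C, bond orders sum to 1 (valence 4) → 3 H
Totals → C:10, H:14, Br:1, N:1.
In Hill order: C10H14BrN.

C10H14BrN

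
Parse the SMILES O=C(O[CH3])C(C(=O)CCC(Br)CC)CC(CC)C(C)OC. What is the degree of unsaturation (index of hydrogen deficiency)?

2

Degree of unsaturation = (number of rings) + (number of π bonds).
Ring closures in the SMILES: 0.
π bonds: 2 double bonds (each 1 DoU) → 2 DoU from unsaturation.
Total DoU = 0 + 2 = 2.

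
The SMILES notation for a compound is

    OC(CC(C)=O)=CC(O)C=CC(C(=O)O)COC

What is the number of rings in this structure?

In SMILES, each pair of matching ring-closure digits denotes one ring-closing bond; the number of such bonds equals the number of independent rings.
Ring-closure bonds here: 0.

0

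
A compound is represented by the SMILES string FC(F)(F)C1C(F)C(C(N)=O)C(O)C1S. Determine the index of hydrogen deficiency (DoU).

Degree of unsaturation = (number of rings) + (number of π bonds).
Ring closures in the SMILES: 1.
π bonds: 1 double bond (each 1 DoU) → 1 DoU from unsaturation.
Total DoU = 1 + 1 = 2.

2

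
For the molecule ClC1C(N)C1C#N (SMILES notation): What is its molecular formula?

Walk through each heavy atom and fill implicit hydrogens from standard valence (C 4, N 3, O 2, S 2, halogen 1):
  atom 1: Cl (halogen, monovalent) → 0 H
  atom 2: C, bond orders sum to 3 (valence 4) → 1 H
  atom 3: C, bond orders sum to 3 (valence 4) → 1 H
  atom 4: N, bond orders sum to 1 (valence 3) → 2 H
  atom 5: C, bond orders sum to 3 (valence 4) → 1 H
  atom 6: C, bond orders sum to 4 (valence 4) → 0 H
  atom 7: N, bond orders sum to 3 (valence 3) → 0 H
Totals → C:4, H:5, Cl:1, N:2.
In Hill order: C4H5ClN2.

C4H5ClN2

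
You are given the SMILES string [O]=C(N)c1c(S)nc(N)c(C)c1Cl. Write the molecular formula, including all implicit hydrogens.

Walk through each heavy atom and fill implicit hydrogens from standard valence (C 4, N 3, O 2, S 2, halogen 1); for lowercase aromatic atoms, an aromatic c carries 1 H when it has two neighbours and 0 H with three, and aromatic n carries 0 H:
  atom 1: O with explicit H count 0
  atom 2: C, bond orders sum to 4 (valence 4) → 0 H
  atom 3: N, bond orders sum to 1 (valence 3) → 2 H
  atom 4: aromatic c, 3 neighbours → 0 H
  atom 5: aromatic c, 3 neighbours → 0 H
  atom 6: S, bond orders sum to 1 (valence 2) → 1 H
  atom 7: aromatic n, 2 neighbours → 0 H
  atom 8: aromatic c, 3 neighbours → 0 H
  atom 9: N, bond orders sum to 1 (valence 3) → 2 H
  atom 10: aromatic c, 3 neighbours → 0 H
  atom 11: C, bond orders sum to 1 (valence 4) → 3 H
  atom 12: aromatic c, 3 neighbours → 0 H
  atom 13: Cl (halogen, monovalent) → 0 H
Totals → C:7, H:8, Cl:1, N:3, O:1, S:1.

C7H8ClN3OS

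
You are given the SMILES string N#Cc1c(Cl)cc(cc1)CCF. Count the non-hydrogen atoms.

12

Every atom symbol written in the SMILES (organic subset) is one heavy atom; implicit H are not written.
Heavy atoms by element → C:9, Cl:1, F:1, N:1.
Total: 12.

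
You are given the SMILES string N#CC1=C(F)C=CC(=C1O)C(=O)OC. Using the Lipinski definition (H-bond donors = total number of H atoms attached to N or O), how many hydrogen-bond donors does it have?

1

Donors: find every N or O and count the H atoms it carries.
  atom 1 (N): bond orders sum to 3 → 0 H
  atom 10 (O): bond orders sum to 1 → 1 H
  atom 12 (O): bond orders sum to 2 → 0 H
  atom 13 (O): bond orders sum to 2 → 0 H
Lipinski HBD = 1.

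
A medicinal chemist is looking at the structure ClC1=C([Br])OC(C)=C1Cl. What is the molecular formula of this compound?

Walk through each heavy atom and fill implicit hydrogens from standard valence (C 4, N 3, O 2, S 2, halogen 1):
  atom 1: Cl (halogen, monovalent) → 0 H
  atom 2: C, bond orders sum to 4 (valence 4) → 0 H
  atom 3: C, bond orders sum to 4 (valence 4) → 0 H
  atom 4: Br with explicit H count 0
  atom 5: O, bond orders sum to 2 (valence 2) → 0 H
  atom 6: C, bond orders sum to 4 (valence 4) → 0 H
  atom 7: C, bond orders sum to 1 (valence 4) → 3 H
  atom 8: C, bond orders sum to 4 (valence 4) → 0 H
  atom 9: Cl (halogen, monovalent) → 0 H
Totals → C:5, H:3, Br:1, Cl:2, O:1.

C5H3BrCl2O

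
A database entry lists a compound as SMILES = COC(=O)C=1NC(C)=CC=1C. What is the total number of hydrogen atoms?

Walk through each heavy atom and fill implicit hydrogens from standard valence (C 4, N 3, O 2, S 2, halogen 1):
  atom 1: C, bond orders sum to 1 (valence 4) → 3 H
  atom 2: O, bond orders sum to 2 (valence 2) → 0 H
  atom 3: C, bond orders sum to 4 (valence 4) → 0 H
  atom 4: O, bond orders sum to 2 (valence 2) → 0 H
  atom 5: C, bond orders sum to 4 (valence 4) → 0 H
  atom 6: N, bond orders sum to 2 (valence 3) → 1 H
  atom 7: C, bond orders sum to 4 (valence 4) → 0 H
  atom 8: C, bond orders sum to 1 (valence 4) → 3 H
  atom 9: C, bond orders sum to 3 (valence 4) → 1 H
  atom 10: C, bond orders sum to 4 (valence 4) → 0 H
  atom 11: C, bond orders sum to 1 (valence 4) → 3 H
Total hydrogens: 11.

11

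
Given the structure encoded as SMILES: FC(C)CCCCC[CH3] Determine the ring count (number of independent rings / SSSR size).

In SMILES, each pair of matching ring-closure digits denotes one ring-closing bond; the number of such bonds equals the number of independent rings.
Ring-closure bonds here: 0.

0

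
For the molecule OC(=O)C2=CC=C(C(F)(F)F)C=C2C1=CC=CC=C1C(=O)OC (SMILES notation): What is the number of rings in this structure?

In SMILES, each pair of matching ring-closure digits denotes one ring-closing bond; the number of such bonds equals the number of independent rings.
Ring-closure bonds here: 2.

2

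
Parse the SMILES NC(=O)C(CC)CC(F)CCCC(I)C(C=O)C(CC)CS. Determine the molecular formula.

C16H29FINO2S

Walk through each heavy atom and fill implicit hydrogens from standard valence (C 4, N 3, O 2, S 2, halogen 1):
  atom 1: N, bond orders sum to 1 (valence 3) → 2 H
  atom 2: C, bond orders sum to 4 (valence 4) → 0 H
  atom 3: O, bond orders sum to 2 (valence 2) → 0 H
  atom 4: C, bond orders sum to 3 (valence 4) → 1 H
  atom 5: C, bond orders sum to 2 (valence 4) → 2 H
  atom 6: C, bond orders sum to 1 (valence 4) → 3 H
  atom 7: C, bond orders sum to 2 (valence 4) → 2 H
  atom 8: C, bond orders sum to 3 (valence 4) → 1 H
  atom 9: F (halogen, monovalent) → 0 H
  atom 10: C, bond orders sum to 2 (valence 4) → 2 H
  atom 11: C, bond orders sum to 2 (valence 4) → 2 H
  atom 12: C, bond orders sum to 2 (valence 4) → 2 H
  atom 13: C, bond orders sum to 3 (valence 4) → 1 H
  atom 14: I (halogen, monovalent) → 0 H
  atom 15: C, bond orders sum to 3 (valence 4) → 1 H
  atom 16: C, bond orders sum to 3 (valence 4) → 1 H
  atom 17: O, bond orders sum to 2 (valence 2) → 0 H
  atom 18: C, bond orders sum to 3 (valence 4) → 1 H
  atom 19: C, bond orders sum to 2 (valence 4) → 2 H
  atom 20: C, bond orders sum to 1 (valence 4) → 3 H
  atom 21: C, bond orders sum to 2 (valence 4) → 2 H
  atom 22: S, bond orders sum to 1 (valence 2) → 1 H
Totals → C:16, H:29, F:1, I:1, N:1, O:2, S:1.
In Hill order: C16H29FINO2S.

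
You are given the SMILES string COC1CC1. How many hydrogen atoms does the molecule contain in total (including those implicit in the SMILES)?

Walk through each heavy atom and fill implicit hydrogens from standard valence (C 4, N 3, O 2, S 2, halogen 1):
  atom 1: C, bond orders sum to 1 (valence 4) → 3 H
  atom 2: O, bond orders sum to 2 (valence 2) → 0 H
  atom 3: C, bond orders sum to 3 (valence 4) → 1 H
  atom 4: C, bond orders sum to 2 (valence 4) → 2 H
  atom 5: C, bond orders sum to 2 (valence 4) → 2 H
Total hydrogens: 8.

8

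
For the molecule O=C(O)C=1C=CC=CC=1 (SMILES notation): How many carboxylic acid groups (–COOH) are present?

The carboxylic acid motif appears at heavy-atom position 2 in the SMILES.
Carboxylic acid count: 1.

1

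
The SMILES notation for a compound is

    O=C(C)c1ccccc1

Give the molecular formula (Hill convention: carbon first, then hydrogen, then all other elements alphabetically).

Walk through each heavy atom and fill implicit hydrogens from standard valence (C 4, N 3, O 2, S 2, halogen 1); for lowercase aromatic atoms, an aromatic c carries 1 H when it has two neighbours and 0 H with three, and aromatic n carries 0 H:
  atom 1: O, bond orders sum to 2 (valence 2) → 0 H
  atom 2: C, bond orders sum to 4 (valence 4) → 0 H
  atom 3: C, bond orders sum to 1 (valence 4) → 3 H
  atom 4: aromatic c, 3 neighbours → 0 H
  atom 5: aromatic c, 2 neighbours → 1 H
  atom 6: aromatic c, 2 neighbours → 1 H
  atom 7: aromatic c, 2 neighbours → 1 H
  atom 8: aromatic c, 2 neighbours → 1 H
  atom 9: aromatic c, 2 neighbours → 1 H
Totals → C:8, H:8, O:1.

C8H8O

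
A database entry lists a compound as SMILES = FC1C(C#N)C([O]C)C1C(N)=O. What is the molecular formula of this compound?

C7H9FN2O2

Walk through each heavy atom and fill implicit hydrogens from standard valence (C 4, N 3, O 2, S 2, halogen 1):
  atom 1: F (halogen, monovalent) → 0 H
  atom 2: C, bond orders sum to 3 (valence 4) → 1 H
  atom 3: C, bond orders sum to 3 (valence 4) → 1 H
  atom 4: C, bond orders sum to 4 (valence 4) → 0 H
  atom 5: N, bond orders sum to 3 (valence 3) → 0 H
  atom 6: C, bond orders sum to 3 (valence 4) → 1 H
  atom 7: O with explicit H count 0
  atom 8: C, bond orders sum to 1 (valence 4) → 3 H
  atom 9: C, bond orders sum to 3 (valence 4) → 1 H
  atom 10: C, bond orders sum to 4 (valence 4) → 0 H
  atom 11: N, bond orders sum to 1 (valence 3) → 2 H
  atom 12: O, bond orders sum to 2 (valence 2) → 0 H
Totals → C:7, H:9, F:1, N:2, O:2.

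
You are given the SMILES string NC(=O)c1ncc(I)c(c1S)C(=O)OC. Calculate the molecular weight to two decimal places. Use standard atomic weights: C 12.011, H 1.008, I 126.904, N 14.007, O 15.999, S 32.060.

338.12 g/mol

First, the molecular formula is C8H7IN2O3S (counting implicit H from valence).
  C: 8 × 12.011 = 96.088
  H: 7 × 1.008 = 7.056
  I: 1 × 126.904 = 126.904
  N: 2 × 14.007 = 28.014
  O: 3 × 15.999 = 47.997
  S: 1 × 32.060 = 32.060
Sum: 8×12.011 + 7×1.008 + 1×126.904 + 2×14.007 + 3×15.999 + 1×32.060 = 338.119 → 338.12 g/mol.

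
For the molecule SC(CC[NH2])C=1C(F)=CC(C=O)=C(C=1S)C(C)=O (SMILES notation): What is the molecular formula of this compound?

Walk through each heavy atom and fill implicit hydrogens from standard valence (C 4, N 3, O 2, S 2, halogen 1):
  atom 1: S, bond orders sum to 1 (valence 2) → 1 H
  atom 2: C, bond orders sum to 3 (valence 4) → 1 H
  atom 3: C, bond orders sum to 2 (valence 4) → 2 H
  atom 4: C, bond orders sum to 2 (valence 4) → 2 H
  atom 5: N with explicit H count 2
  atom 6: C, bond orders sum to 4 (valence 4) → 0 H
  atom 7: C, bond orders sum to 4 (valence 4) → 0 H
  atom 8: F (halogen, monovalent) → 0 H
  atom 9: C, bond orders sum to 3 (valence 4) → 1 H
  atom 10: C, bond orders sum to 4 (valence 4) → 0 H
  atom 11: C, bond orders sum to 3 (valence 4) → 1 H
  atom 12: O, bond orders sum to 2 (valence 2) → 0 H
  atom 13: C, bond orders sum to 4 (valence 4) → 0 H
  atom 14: C, bond orders sum to 4 (valence 4) → 0 H
  atom 15: S, bond orders sum to 1 (valence 2) → 1 H
  atom 16: C, bond orders sum to 4 (valence 4) → 0 H
  atom 17: C, bond orders sum to 1 (valence 4) → 3 H
  atom 18: O, bond orders sum to 2 (valence 2) → 0 H
Totals → C:12, H:14, F:1, N:1, O:2, S:2.

C12H14FNO2S2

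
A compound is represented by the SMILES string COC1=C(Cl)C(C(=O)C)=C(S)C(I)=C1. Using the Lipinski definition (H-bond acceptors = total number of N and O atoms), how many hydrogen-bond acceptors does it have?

N atoms: 0; O atoms: 2.
Lipinski HBA = 0 + 2 = 2.

2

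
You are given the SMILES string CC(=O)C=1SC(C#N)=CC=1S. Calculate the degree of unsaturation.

Molecular formula: C7H5NOS2.
DoU = (2C + 2 + N − H − X) / 2, where X is the halogen count and O/S are ignored.
    = (2·7 + 2 + 1 − 5 − 0) / 2 = 12 / 2 = 6.

6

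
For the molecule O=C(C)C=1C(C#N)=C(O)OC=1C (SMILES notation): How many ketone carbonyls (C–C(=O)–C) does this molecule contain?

1

The ketone motif appears at heavy-atom position 2 in the SMILES.
Other groups present: 1 hydroxyl, 1 nitrile.
Ketone count: 1.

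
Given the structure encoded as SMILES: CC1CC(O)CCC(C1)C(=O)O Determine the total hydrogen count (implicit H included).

16

Walk through each heavy atom and fill implicit hydrogens from standard valence (C 4, N 3, O 2, S 2, halogen 1):
  atom 1: C, bond orders sum to 1 (valence 4) → 3 H
  atom 2: C, bond orders sum to 3 (valence 4) → 1 H
  atom 3: C, bond orders sum to 2 (valence 4) → 2 H
  atom 4: C, bond orders sum to 3 (valence 4) → 1 H
  atom 5: O, bond orders sum to 1 (valence 2) → 1 H
  atom 6: C, bond orders sum to 2 (valence 4) → 2 H
  atom 7: C, bond orders sum to 2 (valence 4) → 2 H
  atom 8: C, bond orders sum to 3 (valence 4) → 1 H
  atom 9: C, bond orders sum to 2 (valence 4) → 2 H
  atom 10: C, bond orders sum to 4 (valence 4) → 0 H
  atom 11: O, bond orders sum to 2 (valence 2) → 0 H
  atom 12: O, bond orders sum to 1 (valence 2) → 1 H
Total hydrogens: 16.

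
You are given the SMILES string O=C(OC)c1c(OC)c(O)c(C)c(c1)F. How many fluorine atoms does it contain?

1

Scan the SMILES for F atoms (remember two-letter symbols like Cl and Br are single atoms).
Fluorine count: 1.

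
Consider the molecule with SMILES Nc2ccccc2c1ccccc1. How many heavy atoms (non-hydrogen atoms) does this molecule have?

Every atom symbol written in the SMILES (organic subset) is one heavy atom; implicit H are not written.
Heavy atoms by element → C:12, N:1.
Total: 13.

13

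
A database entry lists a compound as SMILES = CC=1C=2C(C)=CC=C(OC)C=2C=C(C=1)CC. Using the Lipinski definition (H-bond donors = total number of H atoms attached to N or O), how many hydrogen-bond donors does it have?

0

Donors: find every N or O and count the H atoms it carries.
  atom 9 (O): bond orders sum to 2 → 0 H
Lipinski HBD = 0.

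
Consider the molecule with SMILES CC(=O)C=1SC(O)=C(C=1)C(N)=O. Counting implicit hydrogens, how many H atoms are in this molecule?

7

Walk through each heavy atom and fill implicit hydrogens from standard valence (C 4, N 3, O 2, S 2, halogen 1):
  atom 1: C, bond orders sum to 1 (valence 4) → 3 H
  atom 2: C, bond orders sum to 4 (valence 4) → 0 H
  atom 3: O, bond orders sum to 2 (valence 2) → 0 H
  atom 4: C, bond orders sum to 4 (valence 4) → 0 H
  atom 5: S, bond orders sum to 2 (valence 2) → 0 H
  atom 6: C, bond orders sum to 4 (valence 4) → 0 H
  atom 7: O, bond orders sum to 1 (valence 2) → 1 H
  atom 8: C, bond orders sum to 4 (valence 4) → 0 H
  atom 9: C, bond orders sum to 3 (valence 4) → 1 H
  atom 10: C, bond orders sum to 4 (valence 4) → 0 H
  atom 11: N, bond orders sum to 1 (valence 3) → 2 H
  atom 12: O, bond orders sum to 2 (valence 2) → 0 H
Total hydrogens: 7.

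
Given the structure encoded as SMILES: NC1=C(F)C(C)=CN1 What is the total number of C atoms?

Count every carbon token in the SMILES (each C, including those in ring-closure positions and inside branches).
Carbon count: 5.

5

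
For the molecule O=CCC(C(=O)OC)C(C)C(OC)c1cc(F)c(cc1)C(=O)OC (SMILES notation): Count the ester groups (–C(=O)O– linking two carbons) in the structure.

2

The ester motif appears at heavy-atom positions 5, 21 in the SMILES.
Other groups present: 1 aldehyde, 1 ether.
Ester count: 2.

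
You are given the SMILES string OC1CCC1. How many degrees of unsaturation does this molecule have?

Degree of unsaturation = (number of rings) + (number of π bonds).
Ring closures in the SMILES: 1.
π bonds: none → 0 DoU from unsaturation.
Total DoU = 1 + 0 = 1.

1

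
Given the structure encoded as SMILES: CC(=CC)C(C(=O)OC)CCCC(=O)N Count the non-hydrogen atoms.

15

Every atom symbol written in the SMILES (organic subset) is one heavy atom; implicit H are not written.
Heavy atoms by element → C:11, N:1, O:3.
Total: 15.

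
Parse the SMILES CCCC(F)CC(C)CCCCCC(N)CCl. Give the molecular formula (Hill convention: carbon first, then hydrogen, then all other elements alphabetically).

Walk through each heavy atom and fill implicit hydrogens from standard valence (C 4, N 3, O 2, S 2, halogen 1):
  atom 1: C, bond orders sum to 1 (valence 4) → 3 H
  atom 2: C, bond orders sum to 2 (valence 4) → 2 H
  atom 3: C, bond orders sum to 2 (valence 4) → 2 H
  atom 4: C, bond orders sum to 3 (valence 4) → 1 H
  atom 5: F (halogen, monovalent) → 0 H
  atom 6: C, bond orders sum to 2 (valence 4) → 2 H
  atom 7: C, bond orders sum to 3 (valence 4) → 1 H
  atom 8: C, bond orders sum to 1 (valence 4) → 3 H
  atom 9: C, bond orders sum to 2 (valence 4) → 2 H
  atom 10: C, bond orders sum to 2 (valence 4) → 2 H
  atom 11: C, bond orders sum to 2 (valence 4) → 2 H
  atom 12: C, bond orders sum to 2 (valence 4) → 2 H
  atom 13: C, bond orders sum to 2 (valence 4) → 2 H
  atom 14: C, bond orders sum to 3 (valence 4) → 1 H
  atom 15: N, bond orders sum to 1 (valence 3) → 2 H
  atom 16: C, bond orders sum to 2 (valence 4) → 2 H
  atom 17: Cl (halogen, monovalent) → 0 H
Totals → C:14, H:29, Cl:1, F:1, N:1.

C14H29ClFN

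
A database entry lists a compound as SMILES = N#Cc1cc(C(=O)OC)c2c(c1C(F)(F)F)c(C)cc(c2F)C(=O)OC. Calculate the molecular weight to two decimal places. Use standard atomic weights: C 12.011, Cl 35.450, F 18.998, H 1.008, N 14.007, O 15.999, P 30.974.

369.27 g/mol

First, the molecular formula is C17H11F4NO4 (counting implicit H from valence).
  C: 17 × 12.011 = 204.187
  F: 4 × 18.998 = 75.992
  H: 11 × 1.008 = 11.088
  N: 1 × 14.007 = 14.007
  O: 4 × 15.999 = 63.996
Sum: 17×12.011 + 4×18.998 + 11×1.008 + 1×14.007 + 4×15.999 = 369.270 → 369.27 g/mol.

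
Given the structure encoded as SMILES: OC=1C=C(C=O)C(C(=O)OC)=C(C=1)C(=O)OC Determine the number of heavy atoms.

17

Every atom symbol written in the SMILES (organic subset) is one heavy atom; implicit H are not written.
Heavy atoms by element → C:11, O:6.
Total: 17.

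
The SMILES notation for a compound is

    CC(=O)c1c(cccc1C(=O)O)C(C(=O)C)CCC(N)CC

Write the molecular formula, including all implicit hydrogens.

Walk through each heavy atom and fill implicit hydrogens from standard valence (C 4, N 3, O 2, S 2, halogen 1); for lowercase aromatic atoms, an aromatic c carries 1 H when it has two neighbours and 0 H with three, and aromatic n carries 0 H:
  atom 1: C, bond orders sum to 1 (valence 4) → 3 H
  atom 2: C, bond orders sum to 4 (valence 4) → 0 H
  atom 3: O, bond orders sum to 2 (valence 2) → 0 H
  atom 4: aromatic c, 3 neighbours → 0 H
  atom 5: aromatic c, 3 neighbours → 0 H
  atom 6: aromatic c, 2 neighbours → 1 H
  atom 7: aromatic c, 2 neighbours → 1 H
  atom 8: aromatic c, 2 neighbours → 1 H
  atom 9: aromatic c, 3 neighbours → 0 H
  atom 10: C, bond orders sum to 4 (valence 4) → 0 H
  atom 11: O, bond orders sum to 2 (valence 2) → 0 H
  atom 12: O, bond orders sum to 1 (valence 2) → 1 H
  atom 13: C, bond orders sum to 3 (valence 4) → 1 H
  atom 14: C, bond orders sum to 4 (valence 4) → 0 H
  atom 15: O, bond orders sum to 2 (valence 2) → 0 H
  atom 16: C, bond orders sum to 1 (valence 4) → 3 H
  atom 17: C, bond orders sum to 2 (valence 4) → 2 H
  atom 18: C, bond orders sum to 2 (valence 4) → 2 H
  atom 19: C, bond orders sum to 3 (valence 4) → 1 H
  atom 20: N, bond orders sum to 1 (valence 3) → 2 H
  atom 21: C, bond orders sum to 2 (valence 4) → 2 H
  atom 22: C, bond orders sum to 1 (valence 4) → 3 H
Totals → C:17, H:23, N:1, O:4.

C17H23NO4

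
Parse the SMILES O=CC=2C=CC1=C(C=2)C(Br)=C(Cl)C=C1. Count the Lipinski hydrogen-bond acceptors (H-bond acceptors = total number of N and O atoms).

N atoms: 0; O atoms: 1.
Lipinski HBA = 0 + 1 = 1.

1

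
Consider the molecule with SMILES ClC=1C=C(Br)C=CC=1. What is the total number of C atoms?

Count every carbon token in the SMILES (each C, including those in ring-closure positions and inside branches).
Carbon count: 6.

6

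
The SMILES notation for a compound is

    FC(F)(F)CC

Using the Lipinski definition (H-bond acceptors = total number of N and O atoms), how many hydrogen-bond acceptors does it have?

N atoms: 0; O atoms: 0.
Lipinski HBA = 0 + 0 = 0.

0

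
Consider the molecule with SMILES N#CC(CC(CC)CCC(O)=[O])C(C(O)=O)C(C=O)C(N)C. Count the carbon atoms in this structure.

Count every carbon token in the SMILES (each C, including those in ring-closure positions and inside branches).
Carbon count: 15.

15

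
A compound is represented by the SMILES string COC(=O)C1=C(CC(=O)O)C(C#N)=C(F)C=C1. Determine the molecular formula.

C11H8FNO4

Walk through each heavy atom and fill implicit hydrogens from standard valence (C 4, N 3, O 2, S 2, halogen 1):
  atom 1: C, bond orders sum to 1 (valence 4) → 3 H
  atom 2: O, bond orders sum to 2 (valence 2) → 0 H
  atom 3: C, bond orders sum to 4 (valence 4) → 0 H
  atom 4: O, bond orders sum to 2 (valence 2) → 0 H
  atom 5: C, bond orders sum to 4 (valence 4) → 0 H
  atom 6: C, bond orders sum to 4 (valence 4) → 0 H
  atom 7: C, bond orders sum to 2 (valence 4) → 2 H
  atom 8: C, bond orders sum to 4 (valence 4) → 0 H
  atom 9: O, bond orders sum to 2 (valence 2) → 0 H
  atom 10: O, bond orders sum to 1 (valence 2) → 1 H
  atom 11: C, bond orders sum to 4 (valence 4) → 0 H
  atom 12: C, bond orders sum to 4 (valence 4) → 0 H
  atom 13: N, bond orders sum to 3 (valence 3) → 0 H
  atom 14: C, bond orders sum to 4 (valence 4) → 0 H
  atom 15: F (halogen, monovalent) → 0 H
  atom 16: C, bond orders sum to 3 (valence 4) → 1 H
  atom 17: C, bond orders sum to 3 (valence 4) → 1 H
Totals → C:11, H:8, F:1, N:1, O:4.
In Hill order: C11H8FNO4.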